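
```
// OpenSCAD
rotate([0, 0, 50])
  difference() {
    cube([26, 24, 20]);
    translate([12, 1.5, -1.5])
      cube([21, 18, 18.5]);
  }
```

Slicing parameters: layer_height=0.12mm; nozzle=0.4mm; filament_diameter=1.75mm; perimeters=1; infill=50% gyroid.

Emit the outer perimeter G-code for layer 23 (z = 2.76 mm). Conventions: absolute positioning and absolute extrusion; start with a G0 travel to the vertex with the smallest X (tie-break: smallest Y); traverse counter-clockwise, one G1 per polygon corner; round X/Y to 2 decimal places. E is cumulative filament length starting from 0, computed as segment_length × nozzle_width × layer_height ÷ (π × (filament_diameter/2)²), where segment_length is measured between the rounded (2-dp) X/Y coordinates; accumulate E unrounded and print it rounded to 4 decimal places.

At z = 2.76 mm: the 26×24 cube contributes its full rectangle; the 21×18 cube at (12, 1.5) contributes its full rectangle; Subtracting the remaining from the first: starting from the 26×24 cube, the 21×18 cube at (12, 1.5) partially overlaps it — only the 252.00 mm² overlap (of its 378.00 mm²) is removed, clipping the outline — 1 connected region; (rotated 50° about Z; rotation is an isometry so areas/perimeters/island counts are preserved). The outline is a single polygon with 8 vertices. Extrusion per mm of travel: 0.4 × 0.12 / (π × 0.875²) = 0.019956. Accumulating E over each segment gives final E = 2.5539.

G0 X-18.39 Y15.43 Z2.76
G1 X0.00 Y0.00 E0.4791
G1 X16.71 Y19.92 E0.9979
G1 X15.56 Y20.88 E1.0278
G1 X6.56 Y10.16 E1.3072
G1 X-7.22 Y21.73 E1.6662
G1 X1.77 Y32.45 E1.9454
G1 X-1.67 Y35.34 E2.0351
G1 X-18.39 Y15.43 E2.5539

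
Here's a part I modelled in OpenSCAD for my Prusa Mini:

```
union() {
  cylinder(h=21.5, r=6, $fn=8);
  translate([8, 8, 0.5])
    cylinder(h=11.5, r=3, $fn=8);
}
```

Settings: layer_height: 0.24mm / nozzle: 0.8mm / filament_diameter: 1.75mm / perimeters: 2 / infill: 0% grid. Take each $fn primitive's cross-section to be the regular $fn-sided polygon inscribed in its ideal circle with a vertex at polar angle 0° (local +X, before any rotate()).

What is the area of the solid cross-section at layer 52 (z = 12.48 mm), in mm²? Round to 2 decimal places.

At z = 12.48 mm: the r=6 cylinder gives a regular 8-gon of circumradius 6 (constant along its height) (area = (8/2)·6.000²·sin(360°/8) = 101.82 mm²); the cylinder at (8, 8) is not intersected at this z (z outside [0.5, 12]); Merging all regions: only the r=6 cylinder is present, so the union is just that shape — area = 101.82 mm². Overall, the cross-section is a single solid region. Net area = 101.82 mm².

101.82 mm²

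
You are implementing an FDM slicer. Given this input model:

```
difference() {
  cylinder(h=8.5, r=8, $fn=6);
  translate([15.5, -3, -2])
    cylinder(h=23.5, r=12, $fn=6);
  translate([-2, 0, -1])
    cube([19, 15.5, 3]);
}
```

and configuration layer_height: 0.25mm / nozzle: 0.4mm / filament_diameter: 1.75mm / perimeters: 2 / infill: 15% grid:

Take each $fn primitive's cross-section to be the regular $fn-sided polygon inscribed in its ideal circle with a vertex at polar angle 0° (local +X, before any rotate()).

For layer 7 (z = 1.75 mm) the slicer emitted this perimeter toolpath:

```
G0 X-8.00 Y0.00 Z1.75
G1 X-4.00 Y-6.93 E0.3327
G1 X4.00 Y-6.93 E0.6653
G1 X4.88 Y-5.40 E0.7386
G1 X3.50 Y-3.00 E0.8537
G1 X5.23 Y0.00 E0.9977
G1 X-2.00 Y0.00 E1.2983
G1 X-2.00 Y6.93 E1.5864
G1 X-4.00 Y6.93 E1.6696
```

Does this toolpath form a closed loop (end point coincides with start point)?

Start point (G0): (-8.00, 0.00). End point (last G1): the path does not return to the start — open.

no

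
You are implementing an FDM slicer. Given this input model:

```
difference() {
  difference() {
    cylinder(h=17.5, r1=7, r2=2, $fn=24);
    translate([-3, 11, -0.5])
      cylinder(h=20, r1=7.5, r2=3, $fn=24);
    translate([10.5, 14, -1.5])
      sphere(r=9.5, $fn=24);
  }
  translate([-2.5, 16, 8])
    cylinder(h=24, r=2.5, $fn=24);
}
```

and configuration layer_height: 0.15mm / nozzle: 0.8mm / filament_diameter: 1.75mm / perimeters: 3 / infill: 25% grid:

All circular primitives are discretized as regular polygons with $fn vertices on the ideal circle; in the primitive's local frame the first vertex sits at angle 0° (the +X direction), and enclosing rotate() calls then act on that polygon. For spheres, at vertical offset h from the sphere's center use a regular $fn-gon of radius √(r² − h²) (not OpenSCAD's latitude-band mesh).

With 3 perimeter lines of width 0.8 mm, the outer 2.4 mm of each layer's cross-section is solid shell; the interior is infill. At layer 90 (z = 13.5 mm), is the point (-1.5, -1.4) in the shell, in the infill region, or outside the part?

At z = 13.5 mm: the cone contributes a regular 24-gon of circumradius 3.143 (interpolated between r1=7 and r2=2 at t=0.771); the cone at (-3, 11) (r1=7.5→r2=3) has section circumradius 4.350 here — a regular 24-gon; the sphere at (10.5, 14) is absent (|z−center|=15.000 > r=9.5); After the difference (first − rest): starting from the cone, the cone at (-3, 11) misses the remaining region (no effect) — 1 connected region; the cylinder at (-2.5, 16): section is a regular 24-gon, circumradius r=2.5; After the difference (first − rest): starting from the result so far, the r=2.5 cylinder at (-2.5, 16) misses the remaining region (no effect) — 1 connected region. Overall, the cross-section is a single solid region. The nearest boundary edge runs (-2.22, -2.22)→(-2.72, -1.57); distance from the point to it = 1.07 mm. The point is inside the cross-section, 1.07 mm from the nearest boundary — within the 2.4 mm shell band (3 × 0.8).

shell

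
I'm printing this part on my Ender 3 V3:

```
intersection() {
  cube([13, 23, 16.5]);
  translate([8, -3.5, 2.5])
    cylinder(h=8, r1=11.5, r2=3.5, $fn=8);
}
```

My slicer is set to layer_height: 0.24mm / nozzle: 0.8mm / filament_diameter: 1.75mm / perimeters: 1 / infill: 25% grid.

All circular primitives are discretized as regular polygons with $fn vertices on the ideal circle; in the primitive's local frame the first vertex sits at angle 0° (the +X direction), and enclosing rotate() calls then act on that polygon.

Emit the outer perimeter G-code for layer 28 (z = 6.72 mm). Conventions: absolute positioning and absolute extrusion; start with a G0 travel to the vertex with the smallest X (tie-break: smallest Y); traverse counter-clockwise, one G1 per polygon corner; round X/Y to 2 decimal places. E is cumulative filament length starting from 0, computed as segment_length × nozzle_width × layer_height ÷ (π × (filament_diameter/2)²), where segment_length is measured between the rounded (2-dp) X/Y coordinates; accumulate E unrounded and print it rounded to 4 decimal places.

At z = 6.72 mm: the 13×23 cube contributes its full rectangle; the cone at (8, -3.5): at t=0.527 of its height the radius interpolates to r₁+(r₂−r₁)t = 7.280, giving a regular 8-gon of that circumradius; Taking the intersection: the cone at (8, -3.5) partially overlaps the 13×23 cube; clipping to the common part keeps 28.25 mm² — 1 connected region. The outline is a single polygon with 5 vertices. Extrusion per mm of travel: 0.8 × 0.24 / (π × 0.875²) = 0.079824. Accumulating E over each segment gives final E = 2.0203.

G0 X2.17 Y0.00 Z6.72
G1 X13.00 Y0.00 E0.8645
G1 X13.00 Y1.71 E1.0010
G1 X8.00 Y3.78 E1.4330
G1 X2.85 Y1.65 E1.8778
G1 X2.17 Y0.00 E2.0203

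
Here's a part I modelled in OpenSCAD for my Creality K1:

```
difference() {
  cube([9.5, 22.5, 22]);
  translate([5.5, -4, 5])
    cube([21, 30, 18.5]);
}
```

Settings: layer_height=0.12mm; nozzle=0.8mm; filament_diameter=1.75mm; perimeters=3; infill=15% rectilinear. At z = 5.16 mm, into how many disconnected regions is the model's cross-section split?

1

At z = 5.16 mm: the cube is present — its section is the full 9.5×22.5 rectangle; the 21×30 cube at (5.5, -4) contributes its full rectangle; After the difference (first − rest): starting from the 9.5×22.5 cube, the 21×30 cube at (5.5, -4) partially overlaps it — only the 90.00 mm² overlap (of its 630.00 mm²) is removed, clipping the outline — 1 connected region. The result has 1 disconnected region.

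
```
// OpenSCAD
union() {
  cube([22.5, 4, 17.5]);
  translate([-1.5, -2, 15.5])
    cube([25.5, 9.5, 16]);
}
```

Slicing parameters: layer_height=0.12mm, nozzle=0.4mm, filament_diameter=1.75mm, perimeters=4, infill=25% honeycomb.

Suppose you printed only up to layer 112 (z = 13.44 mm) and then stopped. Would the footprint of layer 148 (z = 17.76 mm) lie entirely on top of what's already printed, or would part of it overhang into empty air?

Compare the two slices. At z = 13.44: the cube (footprint 22.5×4) is included at this height (area 90.00 mm²); the cube at (-1.5, -2) does not reach this height (z outside [15.5, 31.5]); Merging all regions: only the 22.5×4 cube is present, so the union is just that shape — area = 90.00 mm². At z = 17.76: the cube does not reach this height (z outside [0, 17.5]); the cube at (-1.5, -2) (footprint 25.5×9.5) is included at this height (area 242.25 mm²); Merging all regions: only the 25.5×9.5 cube at (-1.5, -2) is present, so the union is just that shape — area = 242.25 mm². Checking containment: at z = 17.76 the cross-section extends beyond the z = 13.44 cross-section by about 152.25 mm².

part overhangs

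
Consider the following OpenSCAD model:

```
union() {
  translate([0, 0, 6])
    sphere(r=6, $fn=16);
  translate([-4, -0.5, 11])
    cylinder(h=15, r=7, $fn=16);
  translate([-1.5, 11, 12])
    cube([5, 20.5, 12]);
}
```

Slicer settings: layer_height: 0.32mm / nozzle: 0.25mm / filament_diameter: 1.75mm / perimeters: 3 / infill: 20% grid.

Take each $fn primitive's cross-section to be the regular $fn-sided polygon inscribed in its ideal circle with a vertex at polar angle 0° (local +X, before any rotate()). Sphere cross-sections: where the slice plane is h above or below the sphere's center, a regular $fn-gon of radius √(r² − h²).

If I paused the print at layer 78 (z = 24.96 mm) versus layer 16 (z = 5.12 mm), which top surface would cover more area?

Layer 78 (z = 24.96): the sphere is not intersected at this z (|z−center|=18.960 > r=6); the r=7 cylinder at (-4, -0.5) gives a regular 16-gon of circumradius 7 (constant along its height) (area = (16/2)·7.000²·sin(360°/16) = 150.01 mm²); the cube at (-1.5, 11) is absent (z outside [12, 24]); Taking the union: only the r=7 cylinder at (-4, -0.5) is present, so the union is just that shape — area = 150.01 mm². So its area = 150.01 mm². Layer 16 (z = 5.12): the r=6 sphere contributes a regular 16-gon of circumradius √(6²−0.88²) = 5.935 (area = (16/2)·5.935²·sin(360°/16) = 107.84 mm²); the cylinder at (-4, -0.5) does not reach this height (z outside [11, 26]); the cube at (-1.5, 11) is absent (z outside [12, 24]); Combining (union): only the r=6 sphere is present, so the union is just that shape — area = 107.84 mm². So its area = 107.84 mm². Layer 78 is larger (150.01 vs 107.84 mm²).

layer 78 (z = 24.96 mm)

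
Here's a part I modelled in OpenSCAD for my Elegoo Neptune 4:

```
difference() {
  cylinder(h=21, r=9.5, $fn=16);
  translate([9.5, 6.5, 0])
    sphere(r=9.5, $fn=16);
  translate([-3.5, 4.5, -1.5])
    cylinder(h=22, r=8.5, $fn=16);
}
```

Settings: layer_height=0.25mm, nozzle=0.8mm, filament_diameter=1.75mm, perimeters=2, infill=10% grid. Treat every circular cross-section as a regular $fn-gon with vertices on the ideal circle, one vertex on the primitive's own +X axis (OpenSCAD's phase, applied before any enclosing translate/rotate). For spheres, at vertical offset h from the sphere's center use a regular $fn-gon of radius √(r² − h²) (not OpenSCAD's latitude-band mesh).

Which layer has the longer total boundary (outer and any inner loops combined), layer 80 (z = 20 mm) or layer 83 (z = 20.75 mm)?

Layer 80 (z = 20): the r=9.5 cylinder gives a regular 16-gon of circumradius 9.5 (constant along its height) (perimeter = 2·16·9.500·sin(180°/16) = 59.31 mm); the sphere at (9.5, 6.5) is not intersected at this z (|z−center|=20.000 > r=9.5); the r=8.5 cylinder at (-3.5, 4.5) gives a regular 16-gon of circumradius 8.5 (constant along its height) (perimeter = 2·16·8.500·sin(180°/16) = 53.06 mm); Taking the first minus the rest: starting from the r=9.5 cylinder, the r=8.5 cylinder at (-3.5, 4.5) partially overlaps it — only the 147.64 mm² overlap (of its 221.19 mm²) is removed, clipping the outline — boundary = 62.89 mm. So its perimeter = 62.89 mm. Layer 83 (z = 20.75): the r=9.5 cylinder contributes a regular 16-gon of circumradius 9.5 (perimeter = 2·16·9.500·sin(180°/16) = 59.31 mm); the sphere at (9.5, 6.5) is absent (|z−center|=20.750 > r=9.5); the cylinder at (-3.5, 4.5) is not intersected at this z (z outside [-1.5, 20.5]); Taking the first minus the rest: none of the subtracted shapes is present at this height, so the r=9.5 cylinder is unchanged — boundary = 59.31 mm. So its perimeter = 59.31 mm. Layer 80 is larger (62.89 vs 59.31 mm).

layer 80 (z = 20 mm)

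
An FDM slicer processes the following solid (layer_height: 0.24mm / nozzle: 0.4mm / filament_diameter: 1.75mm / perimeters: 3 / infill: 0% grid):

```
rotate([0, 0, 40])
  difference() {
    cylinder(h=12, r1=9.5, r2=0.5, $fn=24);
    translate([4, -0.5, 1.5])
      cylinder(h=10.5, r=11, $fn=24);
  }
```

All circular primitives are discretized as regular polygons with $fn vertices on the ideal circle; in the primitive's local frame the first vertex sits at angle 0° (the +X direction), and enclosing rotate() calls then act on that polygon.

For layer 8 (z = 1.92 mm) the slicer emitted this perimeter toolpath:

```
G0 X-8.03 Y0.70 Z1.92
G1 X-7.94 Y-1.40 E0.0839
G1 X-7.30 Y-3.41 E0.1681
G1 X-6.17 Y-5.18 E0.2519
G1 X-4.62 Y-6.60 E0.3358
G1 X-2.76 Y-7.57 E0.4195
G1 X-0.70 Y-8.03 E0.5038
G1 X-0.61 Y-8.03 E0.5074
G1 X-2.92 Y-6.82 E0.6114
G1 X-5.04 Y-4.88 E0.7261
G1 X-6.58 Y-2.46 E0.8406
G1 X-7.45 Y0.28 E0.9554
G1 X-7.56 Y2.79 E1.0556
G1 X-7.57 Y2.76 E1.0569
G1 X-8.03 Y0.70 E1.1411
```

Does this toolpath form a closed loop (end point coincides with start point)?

Start point (G0): (-8.03, 0.70). End point (last G1): the path returns to the start — closed.

yes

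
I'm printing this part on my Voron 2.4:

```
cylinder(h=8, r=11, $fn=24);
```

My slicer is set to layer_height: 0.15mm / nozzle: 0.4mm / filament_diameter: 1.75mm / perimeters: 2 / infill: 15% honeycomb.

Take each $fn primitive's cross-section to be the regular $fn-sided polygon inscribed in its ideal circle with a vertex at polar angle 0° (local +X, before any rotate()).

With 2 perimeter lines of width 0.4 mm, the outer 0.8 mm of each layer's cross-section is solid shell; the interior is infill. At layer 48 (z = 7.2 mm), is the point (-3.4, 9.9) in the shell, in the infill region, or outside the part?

shell

At z = 7.2 mm: the cylinder: section is a regular 24-gon, circumradius r=11. Overall, the cross-section is a single solid region. The nearest boundary edge runs (-2.85, 10.63)→(-5.50, 9.53); distance from the point to it = 0.46 mm. The point is inside the cross-section, 0.46 mm from the nearest boundary — within the 0.8 mm shell band (2 × 0.4).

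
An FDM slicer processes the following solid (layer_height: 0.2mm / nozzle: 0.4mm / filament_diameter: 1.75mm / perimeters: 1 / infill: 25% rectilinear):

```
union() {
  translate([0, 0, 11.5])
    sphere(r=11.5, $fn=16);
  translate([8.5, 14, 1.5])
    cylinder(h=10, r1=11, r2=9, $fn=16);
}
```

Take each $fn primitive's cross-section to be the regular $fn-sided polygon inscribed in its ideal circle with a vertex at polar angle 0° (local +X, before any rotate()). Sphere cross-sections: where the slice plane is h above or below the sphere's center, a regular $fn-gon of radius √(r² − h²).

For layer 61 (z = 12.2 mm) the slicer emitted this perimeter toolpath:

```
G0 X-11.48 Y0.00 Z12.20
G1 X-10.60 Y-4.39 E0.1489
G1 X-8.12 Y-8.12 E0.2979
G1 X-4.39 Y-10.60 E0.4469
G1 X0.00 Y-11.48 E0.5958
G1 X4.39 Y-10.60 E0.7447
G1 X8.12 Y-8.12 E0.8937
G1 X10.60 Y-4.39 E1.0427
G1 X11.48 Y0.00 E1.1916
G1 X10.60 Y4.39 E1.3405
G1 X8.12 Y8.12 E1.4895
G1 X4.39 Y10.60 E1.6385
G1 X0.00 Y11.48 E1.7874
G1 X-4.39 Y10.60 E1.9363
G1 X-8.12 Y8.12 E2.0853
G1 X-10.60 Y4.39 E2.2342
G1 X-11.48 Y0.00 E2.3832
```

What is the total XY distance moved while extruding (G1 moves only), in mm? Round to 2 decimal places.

Sum the Euclidean lengths of each G1 segment: total = 71.65 mm.

71.65 mm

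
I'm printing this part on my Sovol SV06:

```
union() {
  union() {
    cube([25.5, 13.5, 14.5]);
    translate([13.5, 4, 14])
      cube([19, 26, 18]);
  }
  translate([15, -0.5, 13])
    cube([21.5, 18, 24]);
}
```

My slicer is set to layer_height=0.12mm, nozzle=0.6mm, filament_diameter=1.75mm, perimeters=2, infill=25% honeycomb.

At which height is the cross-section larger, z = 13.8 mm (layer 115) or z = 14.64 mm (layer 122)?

Layer 115 (z = 13.8): the cube (footprint 25.5×13.5) is included at this height (area 344.25 mm²); the cube at (13.5, 4) is not intersected at this z (z outside [14, 32]); Taking the union: only the 25.5×13.5 cube is present, so the union is just that shape — area = 344.25 mm²; the 21.5×18 cube at (15, -0.5) contributes its full rectangle (area 387.00 mm²); Combining (union): the regions partially overlap — summed areas 731.25 mm² minus the doubly-counted overlap 141.75 mm² gives 589.50 mm² — area = 589.50 mm². So its area = 589.50 mm². Layer 122 (z = 14.64): the cube does not reach this height (z outside [0, 14.5]); the 19×26 cube at (13.5, 4) contributes its full rectangle (area 494.00 mm²); Merging all regions: only the 19×26 cube at (13.5, 4) is present, so the union is just that shape — area = 494.00 mm²; the cube at (15, -0.5) is present — its section is the full 21.5×18 rectangle (area 387.00 mm²); Merging all regions: the regions partially overlap — summed areas 881.00 mm² minus the doubly-counted overlap 236.25 mm² gives 644.75 mm² — area = 644.75 mm². So its area = 644.75 mm². Layer 122 is larger (644.75 vs 589.50 mm²).

layer 122 (z = 14.64 mm)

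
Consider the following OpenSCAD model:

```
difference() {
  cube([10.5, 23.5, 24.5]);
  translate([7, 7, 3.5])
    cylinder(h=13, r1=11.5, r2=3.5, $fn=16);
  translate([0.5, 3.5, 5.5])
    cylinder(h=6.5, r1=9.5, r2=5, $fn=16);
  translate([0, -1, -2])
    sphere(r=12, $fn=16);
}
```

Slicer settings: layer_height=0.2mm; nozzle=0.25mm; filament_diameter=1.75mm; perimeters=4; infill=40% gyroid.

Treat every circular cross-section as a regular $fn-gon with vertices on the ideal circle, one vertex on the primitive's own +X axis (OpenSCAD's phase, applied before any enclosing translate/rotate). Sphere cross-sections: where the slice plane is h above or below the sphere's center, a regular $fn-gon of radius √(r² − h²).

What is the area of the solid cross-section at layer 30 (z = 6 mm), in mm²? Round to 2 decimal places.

At z = 6 mm: the 10.5×23.5 cube contributes its full rectangle (area 246.75 mm²); the cone at (7, 7) contributes a regular 16-gon of circumradius 9.962 (interpolated between r1=11.5 and r2=3.5 at t=0.192) (area = (16/2)·9.962²·sin(360°/16) = 303.80 mm²); the cone at (0.5, 3.5) (r1=9.5→r2=5) has section circumradius 9.154 here — a regular 16-gon (area = (16/2)·9.154²·sin(360°/16) = 256.53 mm²); the sphere at (0, -1): section is a regular 16-gon, circumradius = √(r²−h²) = √(12²−8²) = 8.944 (area = (16/2)·8.944²·sin(360°/16) = 244.92 mm²); Subtracting the remaining from the first: starting from the 10.5×23.5 cube (246.75 mm²), the cone at (7, 7) partially overlaps it — only the 169.62 mm² overlap (of its 303.80 mm²) is removed, clipping the outline; the cone at (0.5, 3.5) misses the remaining region (no effect); the r=12 sphere at (0, -1) misses the remaining region (no effect) — area = 77.13 mm². Overall, the cross-section is a single solid region. Net area = 77.13 mm².

77.13 mm²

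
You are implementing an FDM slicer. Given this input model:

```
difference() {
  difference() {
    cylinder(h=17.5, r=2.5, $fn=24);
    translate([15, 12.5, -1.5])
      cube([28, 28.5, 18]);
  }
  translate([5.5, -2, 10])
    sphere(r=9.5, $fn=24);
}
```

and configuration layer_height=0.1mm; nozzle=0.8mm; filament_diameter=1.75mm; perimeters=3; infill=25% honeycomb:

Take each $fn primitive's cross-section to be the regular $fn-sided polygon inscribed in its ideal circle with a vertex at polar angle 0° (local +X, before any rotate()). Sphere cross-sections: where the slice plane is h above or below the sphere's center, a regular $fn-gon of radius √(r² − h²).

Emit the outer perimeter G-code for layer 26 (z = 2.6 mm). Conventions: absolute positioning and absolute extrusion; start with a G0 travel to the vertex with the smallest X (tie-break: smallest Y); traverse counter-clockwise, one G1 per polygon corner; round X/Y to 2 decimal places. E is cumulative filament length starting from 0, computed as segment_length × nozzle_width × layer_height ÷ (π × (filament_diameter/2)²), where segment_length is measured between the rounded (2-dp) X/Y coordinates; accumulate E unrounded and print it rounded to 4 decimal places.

At z = 2.6 mm: the r=2.5 cylinder gives a regular 24-gon of circumradius 2.5 (constant along its height); the 28×28.5 cube at (15, 12.5) contributes its full rectangle; After the difference (first − rest): starting from the r=2.5 cylinder, the 28×28.5 cube at (15, 12.5) misses the remaining region (no effect) — 1 connected region; the r=9.5 sphere at (5.5, -2) contributes a regular 24-gon of circumradius √(9.5²−7.4²) = 5.957; Taking the first minus the rest: starting from that combined region, the r=9.5 sphere at (5.5, -2) partially overlaps it — only the 9.19 mm² overlap (of its 110.23 mm²) is removed, clipping the outline — 1 connected region. The outline is a single polygon with 19 vertices. Extrusion per mm of travel: 0.8 × 0.1 / (π × 0.875²) = 0.033260. Accumulating E over each segment gives final E = 0.4589.

G0 X-2.50 Y0.00 Z2.60
G1 X-2.41 Y-0.65 E0.0218
G1 X-2.17 Y-1.25 E0.0433
G1 X-1.77 Y-1.77 E0.0651
G1 X-1.25 Y-2.17 E0.0870
G1 X-0.65 Y-2.41 E0.1085
G1 X-0.40 Y-2.45 E0.1169
G1 X-0.46 Y-2.00 E0.1320
G1 X-0.25 Y-0.46 E0.1837
G1 X0.34 Y0.98 E0.2354
G1 X1.25 Y2.16 E0.2850
G1 X1.25 Y2.17 E0.2853
G1 X0.65 Y2.41 E0.3068
G1 X0.00 Y2.50 E0.3286
G1 X-0.65 Y2.41 E0.3505
G1 X-1.25 Y2.17 E0.3720
G1 X-1.77 Y1.77 E0.3938
G1 X-2.17 Y1.25 E0.4156
G1 X-2.41 Y0.65 E0.4371
G1 X-2.50 Y0.00 E0.4589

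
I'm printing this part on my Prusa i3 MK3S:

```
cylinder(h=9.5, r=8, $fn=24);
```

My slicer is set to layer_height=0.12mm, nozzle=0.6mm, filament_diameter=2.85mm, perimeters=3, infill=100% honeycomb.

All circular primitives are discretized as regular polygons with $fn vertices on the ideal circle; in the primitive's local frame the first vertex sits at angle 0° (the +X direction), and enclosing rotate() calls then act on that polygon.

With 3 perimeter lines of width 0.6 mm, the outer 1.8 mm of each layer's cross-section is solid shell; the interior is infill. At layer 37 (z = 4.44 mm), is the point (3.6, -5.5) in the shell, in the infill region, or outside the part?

shell

At z = 4.44 mm: the r=8 cylinder contributes a regular 24-gon of circumradius 8. Overall, the cross-section is a single solid region. The nearest boundary edge runs (4.00, -6.93)→(5.66, -5.66); distance from the point to it = 1.38 mm. The point is inside the cross-section, 1.38 mm from the nearest boundary — within the 1.8 mm shell band (3 × 0.6).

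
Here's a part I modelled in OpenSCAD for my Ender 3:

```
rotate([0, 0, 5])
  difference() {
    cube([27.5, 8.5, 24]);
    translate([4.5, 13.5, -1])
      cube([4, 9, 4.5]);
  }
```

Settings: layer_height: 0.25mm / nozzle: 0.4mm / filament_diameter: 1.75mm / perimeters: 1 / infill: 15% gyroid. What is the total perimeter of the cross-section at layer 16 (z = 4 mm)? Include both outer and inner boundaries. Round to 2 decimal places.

72.00 mm

At z = 4 mm: the cube is present — its section is the full 27.5×8.5 rectangle (perimeter 72.00 mm); the cube at (4.5, 13.5) is absent (z outside [-1, 3.5]); Taking the first minus the rest: none of the subtracted shapes is present at this height, so the 27.5×8.5 cube is unchanged — boundary = 72.00 mm; (rotated 5° about Z; rotation is an isometry so areas/perimeters/island counts are preserved). Overall, the cross-section is a single solid region. Total boundary length (outer) = 72.00 mm.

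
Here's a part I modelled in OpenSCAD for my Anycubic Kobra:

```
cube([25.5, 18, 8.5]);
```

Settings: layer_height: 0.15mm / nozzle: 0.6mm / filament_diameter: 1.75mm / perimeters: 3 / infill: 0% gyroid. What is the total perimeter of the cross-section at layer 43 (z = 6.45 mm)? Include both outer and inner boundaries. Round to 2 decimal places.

At z = 6.45 mm: the cube is present — its section is the full 25.5×18 rectangle (perimeter 87.00 mm). Overall, the cross-section is a single solid region. Total boundary length (outer) = 87.00 mm.

87.00 mm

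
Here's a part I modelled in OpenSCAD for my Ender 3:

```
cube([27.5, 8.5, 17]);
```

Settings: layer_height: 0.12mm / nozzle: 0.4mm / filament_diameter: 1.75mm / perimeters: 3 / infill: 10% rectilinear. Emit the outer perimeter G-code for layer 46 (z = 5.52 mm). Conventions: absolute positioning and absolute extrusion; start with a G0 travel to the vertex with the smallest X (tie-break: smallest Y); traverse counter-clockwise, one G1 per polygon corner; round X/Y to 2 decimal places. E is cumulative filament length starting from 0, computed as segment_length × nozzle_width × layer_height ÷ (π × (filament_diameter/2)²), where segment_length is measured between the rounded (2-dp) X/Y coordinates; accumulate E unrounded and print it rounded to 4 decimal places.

At z = 5.52 mm: the cube (footprint 27.5×8.5) is included at this height. The outline is a single polygon with 4 vertices. Extrusion per mm of travel: 0.4 × 0.12 / (π × 0.875²) = 0.019956. Accumulating E over each segment gives final E = 1.4368.

G0 X0.00 Y0.00 Z5.52
G1 X27.50 Y0.00 E0.5488
G1 X27.50 Y8.50 E0.7184
G1 X0.00 Y8.50 E1.2672
G1 X0.00 Y0.00 E1.4368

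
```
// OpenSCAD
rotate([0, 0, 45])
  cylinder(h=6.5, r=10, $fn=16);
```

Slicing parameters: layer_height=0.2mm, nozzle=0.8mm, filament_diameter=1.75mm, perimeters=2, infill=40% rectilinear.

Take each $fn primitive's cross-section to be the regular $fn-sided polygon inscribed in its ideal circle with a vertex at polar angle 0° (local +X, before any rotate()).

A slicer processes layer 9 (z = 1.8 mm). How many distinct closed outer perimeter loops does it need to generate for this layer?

1

At z = 1.8 mm: the r=10 cylinder contributes a regular 16-gon of circumradius 10; (whole slice rotated 45° about Z — lengths, areas and connectivity unchanged). The result has 1 disconnected region.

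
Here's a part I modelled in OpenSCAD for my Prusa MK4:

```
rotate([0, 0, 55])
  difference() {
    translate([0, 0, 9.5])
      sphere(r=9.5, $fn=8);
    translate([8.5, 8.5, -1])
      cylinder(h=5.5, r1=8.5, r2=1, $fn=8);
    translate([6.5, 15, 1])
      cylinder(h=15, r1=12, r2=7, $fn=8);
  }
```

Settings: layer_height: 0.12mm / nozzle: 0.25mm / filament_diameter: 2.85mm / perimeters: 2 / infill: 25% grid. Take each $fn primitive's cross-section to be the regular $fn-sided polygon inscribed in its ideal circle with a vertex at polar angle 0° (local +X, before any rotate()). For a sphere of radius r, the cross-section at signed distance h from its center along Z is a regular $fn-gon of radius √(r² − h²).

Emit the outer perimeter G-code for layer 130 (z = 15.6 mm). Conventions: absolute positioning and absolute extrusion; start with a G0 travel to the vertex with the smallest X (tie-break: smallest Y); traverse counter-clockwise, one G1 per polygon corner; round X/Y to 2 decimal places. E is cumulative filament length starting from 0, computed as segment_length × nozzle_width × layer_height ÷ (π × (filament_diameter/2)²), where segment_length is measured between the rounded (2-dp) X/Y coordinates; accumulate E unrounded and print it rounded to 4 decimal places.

G0 X-7.17 Y-1.26 Z15.60
G1 X-4.18 Y-5.97 E0.0262
G1 X1.26 Y-7.17 E0.0524
G1 X5.97 Y-4.18 E0.0787
G1 X7.17 Y1.26 E0.1049
G1 X4.18 Y5.97 E0.1311
G1 X-1.26 Y7.17 E0.1573
G1 X-5.97 Y4.18 E0.1835
G1 X-7.17 Y-1.26 E0.2097

At z = 15.6 mm: the sphere: section is a regular 8-gon, circumradius = √(r²−h²) = √(9.5²−6.1²) = 7.283; the cone at (8.5, 8.5) does not reach this height (z outside [-1, 4.5]); the cone at (6.5, 15): at t=0.973 of its height the radius interpolates to r₁+(r₂−r₁)t = 7.133, giving a regular 8-gon of that circumradius; Subtracting the remaining from the first: starting from the r=9.5 sphere, the cone at (6.5, 15) misses the remaining region (no effect) — 1 connected region; (rotated 55° about Z; rotation is an isometry so areas/perimeters/island counts are preserved). The outline is a single polygon with 8 vertices. Extrusion per mm of travel: 0.25 × 0.12 / (π × 1.425²) = 0.004703. Accumulating E over each segment gives final E = 0.2097.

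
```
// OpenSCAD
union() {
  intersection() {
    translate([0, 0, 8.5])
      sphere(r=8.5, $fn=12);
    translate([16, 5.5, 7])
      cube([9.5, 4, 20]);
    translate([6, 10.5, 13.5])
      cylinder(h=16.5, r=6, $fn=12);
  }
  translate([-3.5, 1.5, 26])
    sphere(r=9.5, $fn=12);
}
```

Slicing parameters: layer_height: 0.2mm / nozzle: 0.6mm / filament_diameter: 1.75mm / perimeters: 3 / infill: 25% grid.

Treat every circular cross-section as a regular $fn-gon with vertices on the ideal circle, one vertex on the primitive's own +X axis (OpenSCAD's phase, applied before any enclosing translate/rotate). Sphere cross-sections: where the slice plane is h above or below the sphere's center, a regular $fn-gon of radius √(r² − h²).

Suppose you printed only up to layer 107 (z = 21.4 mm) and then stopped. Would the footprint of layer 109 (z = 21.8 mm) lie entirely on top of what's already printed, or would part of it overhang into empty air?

Compare the two slices. At z = 21.4: the sphere is not intersected at this z (|z−center|=12.900 > r=8.5); the cube at (16, 5.5) is present — its section is the full 9.5×4 rectangle (area 38.00 mm²); the r=6 cylinder at (6, 10.5) contributes a regular 12-gon of circumradius 6 (area = (12/2)·6.000²·sin(360°/12) = 108.00 mm²); After intersecting: at least one operand is absent at this height, so nothing remains; the r=9.5 sphere at (-3.5, 1.5) contributes a regular 12-gon of circumradius √(9.5²−4.6²) = 8.312 (area = (12/2)·8.312²·sin(360°/12) = 207.27 mm²); Merging all regions: only the r=9.5 sphere at (-3.5, 1.5) is present, so the union is just that shape — area = 207.27 mm². At z = 21.8: the sphere is absent (|z−center|=13.300 > r=8.5); the cube at (16, 5.5) is present — its section is the full 9.5×4 rectangle (area 38.00 mm²); the r=6 cylinder at (6, 10.5) gives a regular 12-gon of circumradius 6 (constant along its height) (area = (12/2)·6.000²·sin(360°/12) = 108.00 mm²); Taking the intersection: at least one operand is absent at this height, so nothing remains; the r=9.5 sphere at (-3.5, 1.5) slices to a regular 12-gon of circumradius 8.521 (√(r²−h²) with h=4.2 from center) (area = (12/2)·8.521²·sin(360°/12) = 217.83 mm²); Taking the union: only the r=9.5 sphere at (-3.5, 1.5) is present, so the union is just that shape — area = 217.83 mm². Checking containment: at z = 21.8 the cross-section extends beyond the z = 21.4 cross-section by about 10.56 mm².

part overhangs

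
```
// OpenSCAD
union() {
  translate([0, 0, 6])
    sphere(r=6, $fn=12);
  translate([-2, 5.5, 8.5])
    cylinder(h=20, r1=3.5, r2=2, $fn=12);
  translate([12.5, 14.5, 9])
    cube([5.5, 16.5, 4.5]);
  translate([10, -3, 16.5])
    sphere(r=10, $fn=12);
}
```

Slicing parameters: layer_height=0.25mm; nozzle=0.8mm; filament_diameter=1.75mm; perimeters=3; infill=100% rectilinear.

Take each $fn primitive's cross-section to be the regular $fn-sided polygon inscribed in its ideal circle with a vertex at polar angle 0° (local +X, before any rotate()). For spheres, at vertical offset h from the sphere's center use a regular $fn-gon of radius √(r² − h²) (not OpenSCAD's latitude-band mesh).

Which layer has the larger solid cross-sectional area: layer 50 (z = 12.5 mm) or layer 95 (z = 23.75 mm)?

layer 50 (z = 12.5 mm)

Layer 50 (z = 12.5): the sphere is absent (|z−center|=6.500 > r=6); the cone at (-2, 5.5) contributes a regular 12-gon of circumradius 3.200 (interpolated between r1=3.5 and r2=2 at t=0.200) (area = (12/2)·3.200²·sin(360°/12) = 30.72 mm²); the cube at (12.5, 14.5) is present — its section is the full 5.5×16.5 rectangle (area 90.75 mm²); the r=10 sphere at (10, -3) contributes a regular 12-gon of circumradius √(10²−4²) = 9.165 (area = (12/2)·9.165²·sin(360°/12) = 252.00 mm²); Merging all regions: the 3 present regions are separate (no shared area or edge), so areas and boundary lengths simply add and each stays a separate island — area = 373.47 mm². So its area = 373.47 mm². Layer 95 (z = 23.75): the sphere is not intersected at this z (|z−center|=17.750 > r=6); the cone at (-2, 5.5) (r1=3.5→r2=2) has section circumradius 2.356 here — a regular 12-gon (area = (12/2)·2.356²·sin(360°/12) = 16.66 mm²); the cube at (12.5, 14.5) is not intersected at this z (z outside [9, 13.5]); the sphere at (10, -3): section is a regular 12-gon, circumradius = √(r²−h²) = √(10²−7.25²) = 6.887 (area = (12/2)·6.887²·sin(360°/12) = 142.31 mm²); Taking the union: the 2 present regions are separate (no shared area or edge), so areas and boundary lengths simply add and each stays a separate island — area = 158.97 mm². So its area = 158.97 mm². Layer 50 is larger (373.47 vs 158.97 mm²).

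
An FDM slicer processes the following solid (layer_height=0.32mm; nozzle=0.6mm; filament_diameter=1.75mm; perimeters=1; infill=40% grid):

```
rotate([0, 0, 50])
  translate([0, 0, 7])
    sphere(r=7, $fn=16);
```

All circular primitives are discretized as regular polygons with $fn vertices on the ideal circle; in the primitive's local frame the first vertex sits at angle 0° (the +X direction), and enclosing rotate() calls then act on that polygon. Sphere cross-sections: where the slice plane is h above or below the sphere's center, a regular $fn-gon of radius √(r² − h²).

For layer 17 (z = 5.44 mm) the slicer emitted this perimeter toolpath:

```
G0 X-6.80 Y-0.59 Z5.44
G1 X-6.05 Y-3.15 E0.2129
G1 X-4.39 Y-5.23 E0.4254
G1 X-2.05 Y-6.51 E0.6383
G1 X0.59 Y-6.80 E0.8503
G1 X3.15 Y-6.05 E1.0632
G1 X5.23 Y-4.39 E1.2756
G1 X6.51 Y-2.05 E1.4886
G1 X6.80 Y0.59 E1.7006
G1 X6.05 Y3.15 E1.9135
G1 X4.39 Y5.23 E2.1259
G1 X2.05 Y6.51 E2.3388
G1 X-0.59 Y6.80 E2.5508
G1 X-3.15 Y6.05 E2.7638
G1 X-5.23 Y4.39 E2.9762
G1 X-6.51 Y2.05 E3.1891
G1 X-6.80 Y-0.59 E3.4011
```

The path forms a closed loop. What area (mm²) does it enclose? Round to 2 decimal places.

142.60 mm²

Apply the shoelace formula to the sequence of (X, Y) vertices; enclosed area = 142.60 mm².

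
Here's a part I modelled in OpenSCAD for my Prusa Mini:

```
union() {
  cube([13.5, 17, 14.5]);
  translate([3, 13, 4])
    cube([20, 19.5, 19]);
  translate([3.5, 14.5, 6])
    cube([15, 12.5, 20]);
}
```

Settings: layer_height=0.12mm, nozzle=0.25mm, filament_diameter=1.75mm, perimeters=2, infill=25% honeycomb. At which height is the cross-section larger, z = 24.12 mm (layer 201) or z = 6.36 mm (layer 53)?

Layer 201 (z = 24.12): the cube is absent (z outside [0, 14.5]); the cube at (3, 13) is absent (z outside [4, 23]); the cube at (3.5, 14.5) is present — its section is the full 15×12.5 rectangle (area 187.50 mm²); Merging all regions: only the 15×12.5 cube at (3.5, 14.5) is present, so the union is just that shape — area = 187.50 mm². So its area = 187.50 mm². Layer 53 (z = 6.36): the cube (footprint 13.5×17) is included at this height (area 229.50 mm²); the cube at (3, 13) (footprint 20×19.5) is included at this height (area 390.00 mm²); the cube at (3.5, 14.5) is present — its section is the full 15×12.5 rectangle (area 187.50 mm²); Combining (union): the regions partially overlap — summed areas 807.00 mm² minus the doubly-counted overlap 229.50 mm² gives 577.50 mm² — area = 577.50 mm². So its area = 577.50 mm². Layer 53 is larger (577.50 vs 187.50 mm²).

layer 53 (z = 6.36 mm)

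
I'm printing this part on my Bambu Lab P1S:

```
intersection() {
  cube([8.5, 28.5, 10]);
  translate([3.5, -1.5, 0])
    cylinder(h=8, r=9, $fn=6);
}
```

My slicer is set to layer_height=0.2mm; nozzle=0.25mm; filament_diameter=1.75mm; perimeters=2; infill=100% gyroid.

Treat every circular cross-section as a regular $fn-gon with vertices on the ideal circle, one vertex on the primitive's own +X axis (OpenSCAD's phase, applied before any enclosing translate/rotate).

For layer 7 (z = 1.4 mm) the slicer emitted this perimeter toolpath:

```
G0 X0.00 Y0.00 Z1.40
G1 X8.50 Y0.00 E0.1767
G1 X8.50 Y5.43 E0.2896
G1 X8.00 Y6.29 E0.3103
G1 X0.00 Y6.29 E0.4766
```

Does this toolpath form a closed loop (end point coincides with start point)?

no

Start point (G0): (0.00, 0.00). End point (last G1): the path does not return to the start — open.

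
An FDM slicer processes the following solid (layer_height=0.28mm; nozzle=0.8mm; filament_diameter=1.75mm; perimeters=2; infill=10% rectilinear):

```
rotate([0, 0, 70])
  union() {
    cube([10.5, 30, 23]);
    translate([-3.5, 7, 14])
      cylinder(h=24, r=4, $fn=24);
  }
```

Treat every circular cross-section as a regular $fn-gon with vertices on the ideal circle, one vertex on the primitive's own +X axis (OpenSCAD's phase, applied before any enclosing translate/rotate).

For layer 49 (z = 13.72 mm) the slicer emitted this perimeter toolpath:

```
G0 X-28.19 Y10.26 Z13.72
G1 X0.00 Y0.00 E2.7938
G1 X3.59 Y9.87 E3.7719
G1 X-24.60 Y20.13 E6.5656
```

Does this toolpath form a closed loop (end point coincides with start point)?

Start point (G0): (-28.19, 10.26). End point (last G1): the path does not return to the start — open.

no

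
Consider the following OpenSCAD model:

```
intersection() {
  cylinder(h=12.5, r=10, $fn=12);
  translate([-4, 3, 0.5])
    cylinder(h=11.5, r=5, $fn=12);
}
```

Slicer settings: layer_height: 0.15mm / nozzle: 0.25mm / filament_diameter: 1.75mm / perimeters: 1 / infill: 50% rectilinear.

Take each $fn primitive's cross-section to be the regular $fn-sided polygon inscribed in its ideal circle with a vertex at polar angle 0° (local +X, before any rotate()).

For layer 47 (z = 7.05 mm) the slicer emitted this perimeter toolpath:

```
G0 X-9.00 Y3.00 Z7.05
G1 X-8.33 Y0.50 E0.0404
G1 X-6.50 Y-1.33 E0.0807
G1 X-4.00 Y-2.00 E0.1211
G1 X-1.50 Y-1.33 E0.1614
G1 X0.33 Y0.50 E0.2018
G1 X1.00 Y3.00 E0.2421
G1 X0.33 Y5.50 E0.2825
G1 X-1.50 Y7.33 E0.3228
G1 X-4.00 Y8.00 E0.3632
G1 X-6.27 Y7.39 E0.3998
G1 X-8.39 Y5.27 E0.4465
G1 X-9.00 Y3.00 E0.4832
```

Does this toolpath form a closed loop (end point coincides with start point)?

yes

Start point (G0): (-9.00, 3.00). End point (last G1): the path returns to the start — closed.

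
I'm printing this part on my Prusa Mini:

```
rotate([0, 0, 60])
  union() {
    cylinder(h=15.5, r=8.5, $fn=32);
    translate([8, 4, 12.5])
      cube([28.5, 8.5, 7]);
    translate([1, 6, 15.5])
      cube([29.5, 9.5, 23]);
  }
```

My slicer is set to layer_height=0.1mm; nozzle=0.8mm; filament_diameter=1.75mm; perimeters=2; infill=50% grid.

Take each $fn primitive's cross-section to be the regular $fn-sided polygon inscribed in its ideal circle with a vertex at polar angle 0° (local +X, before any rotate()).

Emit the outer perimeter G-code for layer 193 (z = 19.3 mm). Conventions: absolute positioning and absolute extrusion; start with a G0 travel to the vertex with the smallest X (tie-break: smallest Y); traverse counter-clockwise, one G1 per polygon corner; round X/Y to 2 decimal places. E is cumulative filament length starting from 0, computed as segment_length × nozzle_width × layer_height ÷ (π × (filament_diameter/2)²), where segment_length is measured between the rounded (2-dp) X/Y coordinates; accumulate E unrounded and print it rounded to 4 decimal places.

G0 X-12.92 Y8.62 Z19.30
G1 X-4.70 Y3.87 E0.3158
G1 X-1.20 Y9.93 E0.5485
G1 X0.54 Y8.93 E0.6153
G1 X14.79 Y33.61 E1.5631
G1 X7.42 Y37.86 E1.8461
G1 X4.42 Y32.66 E2.0458
G1 X1.83 Y34.16 E2.1453
G1 X-12.92 Y8.62 E3.1263

At z = 19.3 mm: the cylinder is absent (z outside [0, 15.5]); the 28.5×8.5 cube at (8, 4) contributes its full rectangle; the 29.5×9.5 cube at (1, 6) contributes its full rectangle; Combining (union): the regions partially overlap (shared area 146.25 mm²), so overlapping operands fuse into one piece — 1 connected region; (rotated 60° about Z; rotation is an isometry so areas/perimeters/island counts are preserved). The outline is a single polygon with 8 vertices. Extrusion per mm of travel: 0.8 × 0.1 / (π × 0.875²) = 0.033260. Accumulating E over each segment gives final E = 3.1263.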